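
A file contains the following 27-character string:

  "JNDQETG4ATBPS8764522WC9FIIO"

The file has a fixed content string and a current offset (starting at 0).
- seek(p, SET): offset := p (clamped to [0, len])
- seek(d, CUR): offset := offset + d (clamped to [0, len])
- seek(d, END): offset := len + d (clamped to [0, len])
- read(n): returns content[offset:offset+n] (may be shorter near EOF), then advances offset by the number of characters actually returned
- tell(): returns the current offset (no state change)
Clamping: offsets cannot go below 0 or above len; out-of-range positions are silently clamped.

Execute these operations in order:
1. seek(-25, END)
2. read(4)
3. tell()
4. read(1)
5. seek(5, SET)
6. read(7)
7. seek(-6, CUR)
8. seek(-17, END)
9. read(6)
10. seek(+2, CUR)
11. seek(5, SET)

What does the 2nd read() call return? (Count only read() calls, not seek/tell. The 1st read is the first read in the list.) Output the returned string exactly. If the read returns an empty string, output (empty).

Answer: G

Derivation:
After 1 (seek(-25, END)): offset=2
After 2 (read(4)): returned 'DQET', offset=6
After 3 (tell()): offset=6
After 4 (read(1)): returned 'G', offset=7
After 5 (seek(5, SET)): offset=5
After 6 (read(7)): returned 'TG4ATBP', offset=12
After 7 (seek(-6, CUR)): offset=6
After 8 (seek(-17, END)): offset=10
After 9 (read(6)): returned 'BPS876', offset=16
After 10 (seek(+2, CUR)): offset=18
After 11 (seek(5, SET)): offset=5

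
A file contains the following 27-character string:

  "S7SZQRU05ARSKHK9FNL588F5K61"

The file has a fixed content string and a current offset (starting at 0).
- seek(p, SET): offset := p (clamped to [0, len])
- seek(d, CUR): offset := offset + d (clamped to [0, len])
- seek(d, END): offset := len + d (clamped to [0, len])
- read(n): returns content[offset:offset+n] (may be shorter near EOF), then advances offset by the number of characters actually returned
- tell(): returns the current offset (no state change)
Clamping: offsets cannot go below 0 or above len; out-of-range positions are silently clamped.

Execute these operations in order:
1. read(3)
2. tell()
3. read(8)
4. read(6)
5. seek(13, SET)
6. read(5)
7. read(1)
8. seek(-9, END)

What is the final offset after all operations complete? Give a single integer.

Answer: 18

Derivation:
After 1 (read(3)): returned 'S7S', offset=3
After 2 (tell()): offset=3
After 3 (read(8)): returned 'ZQRU05AR', offset=11
After 4 (read(6)): returned 'SKHK9F', offset=17
After 5 (seek(13, SET)): offset=13
After 6 (read(5)): returned 'HK9FN', offset=18
After 7 (read(1)): returned 'L', offset=19
After 8 (seek(-9, END)): offset=18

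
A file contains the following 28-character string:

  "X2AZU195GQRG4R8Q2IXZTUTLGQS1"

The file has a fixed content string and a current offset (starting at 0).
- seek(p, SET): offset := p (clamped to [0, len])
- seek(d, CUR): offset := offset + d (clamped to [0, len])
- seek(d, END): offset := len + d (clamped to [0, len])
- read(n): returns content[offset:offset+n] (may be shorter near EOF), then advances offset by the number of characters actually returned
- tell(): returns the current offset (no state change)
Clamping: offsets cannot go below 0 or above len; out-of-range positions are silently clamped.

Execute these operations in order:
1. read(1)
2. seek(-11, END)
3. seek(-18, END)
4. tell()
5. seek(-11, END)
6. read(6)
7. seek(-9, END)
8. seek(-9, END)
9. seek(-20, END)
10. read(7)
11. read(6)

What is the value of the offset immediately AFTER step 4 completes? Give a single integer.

After 1 (read(1)): returned 'X', offset=1
After 2 (seek(-11, END)): offset=17
After 3 (seek(-18, END)): offset=10
After 4 (tell()): offset=10

Answer: 10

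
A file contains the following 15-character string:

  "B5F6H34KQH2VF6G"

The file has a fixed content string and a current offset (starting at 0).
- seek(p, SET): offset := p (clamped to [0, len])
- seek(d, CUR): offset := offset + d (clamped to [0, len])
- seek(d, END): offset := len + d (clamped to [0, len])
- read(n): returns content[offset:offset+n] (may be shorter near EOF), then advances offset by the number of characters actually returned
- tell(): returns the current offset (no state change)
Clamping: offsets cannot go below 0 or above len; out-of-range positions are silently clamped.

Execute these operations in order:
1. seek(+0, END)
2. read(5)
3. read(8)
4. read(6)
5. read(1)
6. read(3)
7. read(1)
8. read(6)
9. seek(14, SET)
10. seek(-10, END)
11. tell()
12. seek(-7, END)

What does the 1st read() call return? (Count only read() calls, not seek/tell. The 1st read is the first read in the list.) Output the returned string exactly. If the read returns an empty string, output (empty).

After 1 (seek(+0, END)): offset=15
After 2 (read(5)): returned '', offset=15
After 3 (read(8)): returned '', offset=15
After 4 (read(6)): returned '', offset=15
After 5 (read(1)): returned '', offset=15
After 6 (read(3)): returned '', offset=15
After 7 (read(1)): returned '', offset=15
After 8 (read(6)): returned '', offset=15
After 9 (seek(14, SET)): offset=14
After 10 (seek(-10, END)): offset=5
After 11 (tell()): offset=5
After 12 (seek(-7, END)): offset=8

Answer: (empty)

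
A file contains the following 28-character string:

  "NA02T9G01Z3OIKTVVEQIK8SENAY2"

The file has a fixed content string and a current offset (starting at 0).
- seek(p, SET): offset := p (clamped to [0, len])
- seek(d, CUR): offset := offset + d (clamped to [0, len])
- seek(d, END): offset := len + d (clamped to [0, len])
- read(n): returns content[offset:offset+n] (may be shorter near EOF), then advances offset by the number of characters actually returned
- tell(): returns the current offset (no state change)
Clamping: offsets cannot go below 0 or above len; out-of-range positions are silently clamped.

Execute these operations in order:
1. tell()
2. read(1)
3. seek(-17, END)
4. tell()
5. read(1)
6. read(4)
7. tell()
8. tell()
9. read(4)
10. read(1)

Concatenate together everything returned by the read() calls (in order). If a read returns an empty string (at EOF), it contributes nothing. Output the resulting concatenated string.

After 1 (tell()): offset=0
After 2 (read(1)): returned 'N', offset=1
After 3 (seek(-17, END)): offset=11
After 4 (tell()): offset=11
After 5 (read(1)): returned 'O', offset=12
After 6 (read(4)): returned 'IKTV', offset=16
After 7 (tell()): offset=16
After 8 (tell()): offset=16
After 9 (read(4)): returned 'VEQI', offset=20
After 10 (read(1)): returned 'K', offset=21

Answer: NOIKTVVEQIK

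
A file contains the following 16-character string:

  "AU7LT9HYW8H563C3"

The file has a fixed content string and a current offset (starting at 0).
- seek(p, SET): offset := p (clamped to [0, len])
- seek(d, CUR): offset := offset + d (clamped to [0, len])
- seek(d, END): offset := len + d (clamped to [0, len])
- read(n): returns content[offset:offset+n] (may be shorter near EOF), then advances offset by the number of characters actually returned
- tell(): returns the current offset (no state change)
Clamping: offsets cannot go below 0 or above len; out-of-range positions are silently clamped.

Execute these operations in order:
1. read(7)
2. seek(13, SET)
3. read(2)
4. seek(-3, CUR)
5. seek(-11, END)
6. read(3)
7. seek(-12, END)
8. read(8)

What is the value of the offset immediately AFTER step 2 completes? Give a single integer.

After 1 (read(7)): returned 'AU7LT9H', offset=7
After 2 (seek(13, SET)): offset=13

Answer: 13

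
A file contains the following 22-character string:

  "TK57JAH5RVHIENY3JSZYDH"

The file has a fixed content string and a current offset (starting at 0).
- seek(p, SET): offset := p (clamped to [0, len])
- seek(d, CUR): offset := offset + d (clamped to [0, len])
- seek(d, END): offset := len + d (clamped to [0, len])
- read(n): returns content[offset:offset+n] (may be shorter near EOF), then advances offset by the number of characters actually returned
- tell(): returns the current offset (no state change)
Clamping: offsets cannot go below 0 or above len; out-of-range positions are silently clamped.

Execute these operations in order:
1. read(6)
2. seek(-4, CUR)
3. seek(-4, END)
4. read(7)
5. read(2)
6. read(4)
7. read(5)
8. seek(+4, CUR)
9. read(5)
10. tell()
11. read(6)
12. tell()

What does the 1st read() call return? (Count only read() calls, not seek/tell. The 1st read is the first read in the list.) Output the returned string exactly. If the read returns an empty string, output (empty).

Answer: TK57JA

Derivation:
After 1 (read(6)): returned 'TK57JA', offset=6
After 2 (seek(-4, CUR)): offset=2
After 3 (seek(-4, END)): offset=18
After 4 (read(7)): returned 'ZYDH', offset=22
After 5 (read(2)): returned '', offset=22
After 6 (read(4)): returned '', offset=22
After 7 (read(5)): returned '', offset=22
After 8 (seek(+4, CUR)): offset=22
After 9 (read(5)): returned '', offset=22
After 10 (tell()): offset=22
After 11 (read(6)): returned '', offset=22
After 12 (tell()): offset=22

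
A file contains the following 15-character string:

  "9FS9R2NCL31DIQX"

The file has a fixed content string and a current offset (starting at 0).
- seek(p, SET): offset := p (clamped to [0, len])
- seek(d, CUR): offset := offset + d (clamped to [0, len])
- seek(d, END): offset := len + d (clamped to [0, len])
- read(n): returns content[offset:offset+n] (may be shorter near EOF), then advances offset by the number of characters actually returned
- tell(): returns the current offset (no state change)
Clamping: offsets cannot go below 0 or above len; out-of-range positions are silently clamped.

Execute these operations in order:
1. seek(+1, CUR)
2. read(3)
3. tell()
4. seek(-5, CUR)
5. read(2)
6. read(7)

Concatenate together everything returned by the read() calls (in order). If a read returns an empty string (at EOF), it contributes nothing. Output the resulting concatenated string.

After 1 (seek(+1, CUR)): offset=1
After 2 (read(3)): returned 'FS9', offset=4
After 3 (tell()): offset=4
After 4 (seek(-5, CUR)): offset=0
After 5 (read(2)): returned '9F', offset=2
After 6 (read(7)): returned 'S9R2NCL', offset=9

Answer: FS99FS9R2NCL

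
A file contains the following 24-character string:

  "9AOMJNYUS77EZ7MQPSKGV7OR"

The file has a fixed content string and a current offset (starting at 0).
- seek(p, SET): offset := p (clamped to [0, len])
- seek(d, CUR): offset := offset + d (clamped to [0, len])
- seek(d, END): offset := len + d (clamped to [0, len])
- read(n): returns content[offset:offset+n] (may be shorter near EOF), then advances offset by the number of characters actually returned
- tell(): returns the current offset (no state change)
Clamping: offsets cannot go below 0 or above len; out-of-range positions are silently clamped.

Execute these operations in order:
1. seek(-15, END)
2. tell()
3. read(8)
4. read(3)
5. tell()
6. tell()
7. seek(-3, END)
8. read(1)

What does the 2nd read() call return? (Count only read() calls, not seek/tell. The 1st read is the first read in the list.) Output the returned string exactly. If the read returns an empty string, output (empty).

Answer: SKG

Derivation:
After 1 (seek(-15, END)): offset=9
After 2 (tell()): offset=9
After 3 (read(8)): returned '77EZ7MQP', offset=17
After 4 (read(3)): returned 'SKG', offset=20
After 5 (tell()): offset=20
After 6 (tell()): offset=20
After 7 (seek(-3, END)): offset=21
After 8 (read(1)): returned '7', offset=22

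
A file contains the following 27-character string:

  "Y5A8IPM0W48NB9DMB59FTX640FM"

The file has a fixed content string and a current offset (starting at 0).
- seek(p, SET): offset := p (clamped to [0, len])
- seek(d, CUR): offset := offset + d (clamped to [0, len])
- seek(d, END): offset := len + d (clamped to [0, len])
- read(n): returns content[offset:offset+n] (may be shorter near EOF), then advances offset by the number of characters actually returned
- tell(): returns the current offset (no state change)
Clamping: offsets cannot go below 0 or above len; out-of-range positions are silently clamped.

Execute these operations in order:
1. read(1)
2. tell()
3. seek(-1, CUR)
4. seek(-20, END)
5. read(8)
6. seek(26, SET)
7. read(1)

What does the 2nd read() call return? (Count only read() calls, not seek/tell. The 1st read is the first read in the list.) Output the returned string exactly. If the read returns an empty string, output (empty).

After 1 (read(1)): returned 'Y', offset=1
After 2 (tell()): offset=1
After 3 (seek(-1, CUR)): offset=0
After 4 (seek(-20, END)): offset=7
After 5 (read(8)): returned '0W48NB9D', offset=15
After 6 (seek(26, SET)): offset=26
After 7 (read(1)): returned 'M', offset=27

Answer: 0W48NB9D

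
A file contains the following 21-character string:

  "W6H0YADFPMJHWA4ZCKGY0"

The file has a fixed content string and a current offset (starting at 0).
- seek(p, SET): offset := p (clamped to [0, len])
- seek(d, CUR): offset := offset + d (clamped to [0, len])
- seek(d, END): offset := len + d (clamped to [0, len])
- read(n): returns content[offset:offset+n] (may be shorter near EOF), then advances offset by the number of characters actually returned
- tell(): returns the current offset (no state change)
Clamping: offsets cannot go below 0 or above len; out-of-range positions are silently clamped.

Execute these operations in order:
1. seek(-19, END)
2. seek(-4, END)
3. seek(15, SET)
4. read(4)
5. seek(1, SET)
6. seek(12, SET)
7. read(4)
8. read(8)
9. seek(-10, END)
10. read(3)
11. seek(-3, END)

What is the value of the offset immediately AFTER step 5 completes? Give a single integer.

Answer: 1

Derivation:
After 1 (seek(-19, END)): offset=2
After 2 (seek(-4, END)): offset=17
After 3 (seek(15, SET)): offset=15
After 4 (read(4)): returned 'ZCKG', offset=19
After 5 (seek(1, SET)): offset=1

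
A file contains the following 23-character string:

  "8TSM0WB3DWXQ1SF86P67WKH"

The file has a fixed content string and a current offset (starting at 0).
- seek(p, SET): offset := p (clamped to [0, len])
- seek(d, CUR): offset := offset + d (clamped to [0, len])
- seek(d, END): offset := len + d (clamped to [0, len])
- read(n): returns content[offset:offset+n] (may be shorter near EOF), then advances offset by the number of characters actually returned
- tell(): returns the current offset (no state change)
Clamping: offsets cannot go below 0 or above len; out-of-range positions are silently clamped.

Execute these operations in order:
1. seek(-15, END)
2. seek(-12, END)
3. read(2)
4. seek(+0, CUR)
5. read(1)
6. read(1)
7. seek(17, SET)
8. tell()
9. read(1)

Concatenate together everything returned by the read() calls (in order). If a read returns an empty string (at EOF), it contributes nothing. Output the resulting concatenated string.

After 1 (seek(-15, END)): offset=8
After 2 (seek(-12, END)): offset=11
After 3 (read(2)): returned 'Q1', offset=13
After 4 (seek(+0, CUR)): offset=13
After 5 (read(1)): returned 'S', offset=14
After 6 (read(1)): returned 'F', offset=15
After 7 (seek(17, SET)): offset=17
After 8 (tell()): offset=17
After 9 (read(1)): returned 'P', offset=18

Answer: Q1SFP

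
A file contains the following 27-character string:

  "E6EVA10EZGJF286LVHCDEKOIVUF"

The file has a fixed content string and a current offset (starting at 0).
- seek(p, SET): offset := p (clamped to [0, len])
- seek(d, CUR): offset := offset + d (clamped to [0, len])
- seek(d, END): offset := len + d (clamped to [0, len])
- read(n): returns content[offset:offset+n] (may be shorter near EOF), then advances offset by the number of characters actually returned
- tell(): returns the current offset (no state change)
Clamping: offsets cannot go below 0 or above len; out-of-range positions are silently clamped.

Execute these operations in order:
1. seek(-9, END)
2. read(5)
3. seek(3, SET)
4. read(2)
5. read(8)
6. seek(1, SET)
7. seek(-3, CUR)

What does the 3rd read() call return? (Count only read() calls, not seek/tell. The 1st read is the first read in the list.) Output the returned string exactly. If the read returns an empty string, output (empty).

Answer: 10EZGJF2

Derivation:
After 1 (seek(-9, END)): offset=18
After 2 (read(5)): returned 'CDEKO', offset=23
After 3 (seek(3, SET)): offset=3
After 4 (read(2)): returned 'VA', offset=5
After 5 (read(8)): returned '10EZGJF2', offset=13
After 6 (seek(1, SET)): offset=1
After 7 (seek(-3, CUR)): offset=0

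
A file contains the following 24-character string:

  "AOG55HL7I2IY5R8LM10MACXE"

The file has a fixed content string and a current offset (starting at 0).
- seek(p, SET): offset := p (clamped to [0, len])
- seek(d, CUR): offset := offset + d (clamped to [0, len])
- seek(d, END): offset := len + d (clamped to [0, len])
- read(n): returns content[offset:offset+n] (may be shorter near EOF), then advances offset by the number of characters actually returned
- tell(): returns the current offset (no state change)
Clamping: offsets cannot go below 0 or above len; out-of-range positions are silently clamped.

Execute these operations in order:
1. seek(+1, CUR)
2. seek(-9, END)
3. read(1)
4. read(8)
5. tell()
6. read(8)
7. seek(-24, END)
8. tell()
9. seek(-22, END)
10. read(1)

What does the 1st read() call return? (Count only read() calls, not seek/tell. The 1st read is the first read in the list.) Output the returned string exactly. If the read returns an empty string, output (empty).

After 1 (seek(+1, CUR)): offset=1
After 2 (seek(-9, END)): offset=15
After 3 (read(1)): returned 'L', offset=16
After 4 (read(8)): returned 'M10MACXE', offset=24
After 5 (tell()): offset=24
After 6 (read(8)): returned '', offset=24
After 7 (seek(-24, END)): offset=0
After 8 (tell()): offset=0
After 9 (seek(-22, END)): offset=2
After 10 (read(1)): returned 'G', offset=3

Answer: L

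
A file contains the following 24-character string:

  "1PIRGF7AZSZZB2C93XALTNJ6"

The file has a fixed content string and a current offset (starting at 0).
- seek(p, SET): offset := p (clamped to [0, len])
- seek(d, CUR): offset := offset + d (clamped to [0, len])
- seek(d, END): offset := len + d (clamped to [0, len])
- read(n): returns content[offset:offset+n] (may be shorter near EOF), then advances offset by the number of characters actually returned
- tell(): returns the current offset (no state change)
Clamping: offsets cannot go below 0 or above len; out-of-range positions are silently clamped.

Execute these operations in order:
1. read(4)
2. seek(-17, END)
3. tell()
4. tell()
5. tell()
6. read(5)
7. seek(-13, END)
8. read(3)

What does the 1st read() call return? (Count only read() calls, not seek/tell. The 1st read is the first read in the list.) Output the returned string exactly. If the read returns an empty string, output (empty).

After 1 (read(4)): returned '1PIR', offset=4
After 2 (seek(-17, END)): offset=7
After 3 (tell()): offset=7
After 4 (tell()): offset=7
After 5 (tell()): offset=7
After 6 (read(5)): returned 'AZSZZ', offset=12
After 7 (seek(-13, END)): offset=11
After 8 (read(3)): returned 'ZB2', offset=14

Answer: 1PIR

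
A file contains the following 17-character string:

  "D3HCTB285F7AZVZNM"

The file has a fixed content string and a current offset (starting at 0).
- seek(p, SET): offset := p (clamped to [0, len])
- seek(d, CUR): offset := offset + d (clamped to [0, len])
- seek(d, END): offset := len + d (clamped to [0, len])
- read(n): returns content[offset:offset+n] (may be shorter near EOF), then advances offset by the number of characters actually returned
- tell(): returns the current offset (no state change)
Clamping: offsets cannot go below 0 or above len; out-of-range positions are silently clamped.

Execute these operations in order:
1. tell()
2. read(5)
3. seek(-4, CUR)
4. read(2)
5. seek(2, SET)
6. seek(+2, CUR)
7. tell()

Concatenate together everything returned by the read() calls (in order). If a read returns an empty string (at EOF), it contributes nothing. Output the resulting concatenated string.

After 1 (tell()): offset=0
After 2 (read(5)): returned 'D3HCT', offset=5
After 3 (seek(-4, CUR)): offset=1
After 4 (read(2)): returned '3H', offset=3
After 5 (seek(2, SET)): offset=2
After 6 (seek(+2, CUR)): offset=4
After 7 (tell()): offset=4

Answer: D3HCT3H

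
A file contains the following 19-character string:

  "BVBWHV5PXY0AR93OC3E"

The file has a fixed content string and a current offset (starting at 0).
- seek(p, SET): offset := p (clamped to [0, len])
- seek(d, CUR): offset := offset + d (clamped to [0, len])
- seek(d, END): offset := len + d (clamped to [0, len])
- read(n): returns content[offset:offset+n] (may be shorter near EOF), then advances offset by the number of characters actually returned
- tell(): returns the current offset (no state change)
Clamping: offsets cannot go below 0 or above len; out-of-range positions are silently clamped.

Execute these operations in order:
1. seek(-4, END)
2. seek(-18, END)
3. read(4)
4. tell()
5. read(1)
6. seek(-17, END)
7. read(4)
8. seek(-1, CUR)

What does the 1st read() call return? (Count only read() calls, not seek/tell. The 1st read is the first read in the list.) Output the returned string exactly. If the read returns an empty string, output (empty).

Answer: VBWH

Derivation:
After 1 (seek(-4, END)): offset=15
After 2 (seek(-18, END)): offset=1
After 3 (read(4)): returned 'VBWH', offset=5
After 4 (tell()): offset=5
After 5 (read(1)): returned 'V', offset=6
After 6 (seek(-17, END)): offset=2
After 7 (read(4)): returned 'BWHV', offset=6
After 8 (seek(-1, CUR)): offset=5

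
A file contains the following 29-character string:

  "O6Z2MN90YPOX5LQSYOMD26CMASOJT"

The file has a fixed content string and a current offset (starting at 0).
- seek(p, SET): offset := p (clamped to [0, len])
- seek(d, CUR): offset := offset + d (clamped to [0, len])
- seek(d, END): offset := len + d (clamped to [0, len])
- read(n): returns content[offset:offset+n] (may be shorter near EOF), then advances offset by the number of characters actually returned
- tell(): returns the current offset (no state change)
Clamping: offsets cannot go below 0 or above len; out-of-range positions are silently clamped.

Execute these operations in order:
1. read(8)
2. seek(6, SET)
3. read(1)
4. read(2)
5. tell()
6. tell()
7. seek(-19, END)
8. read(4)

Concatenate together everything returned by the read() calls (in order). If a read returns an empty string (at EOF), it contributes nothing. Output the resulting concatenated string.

Answer: O6Z2MN9090YOX5L

Derivation:
After 1 (read(8)): returned 'O6Z2MN90', offset=8
After 2 (seek(6, SET)): offset=6
After 3 (read(1)): returned '9', offset=7
After 4 (read(2)): returned '0Y', offset=9
After 5 (tell()): offset=9
After 6 (tell()): offset=9
After 7 (seek(-19, END)): offset=10
After 8 (read(4)): returned 'OX5L', offset=14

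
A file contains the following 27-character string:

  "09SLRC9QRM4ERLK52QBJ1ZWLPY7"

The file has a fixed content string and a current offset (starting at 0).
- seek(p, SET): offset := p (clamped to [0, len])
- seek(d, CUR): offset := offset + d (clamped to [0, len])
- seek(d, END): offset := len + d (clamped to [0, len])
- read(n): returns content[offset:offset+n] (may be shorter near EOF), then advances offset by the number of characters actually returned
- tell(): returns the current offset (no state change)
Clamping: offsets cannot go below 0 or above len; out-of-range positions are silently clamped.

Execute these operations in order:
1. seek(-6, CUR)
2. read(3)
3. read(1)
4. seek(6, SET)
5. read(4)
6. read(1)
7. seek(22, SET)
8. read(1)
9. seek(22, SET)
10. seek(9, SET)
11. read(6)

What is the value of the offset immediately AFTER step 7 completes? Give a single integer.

After 1 (seek(-6, CUR)): offset=0
After 2 (read(3)): returned '09S', offset=3
After 3 (read(1)): returned 'L', offset=4
After 4 (seek(6, SET)): offset=6
After 5 (read(4)): returned '9QRM', offset=10
After 6 (read(1)): returned '4', offset=11
After 7 (seek(22, SET)): offset=22

Answer: 22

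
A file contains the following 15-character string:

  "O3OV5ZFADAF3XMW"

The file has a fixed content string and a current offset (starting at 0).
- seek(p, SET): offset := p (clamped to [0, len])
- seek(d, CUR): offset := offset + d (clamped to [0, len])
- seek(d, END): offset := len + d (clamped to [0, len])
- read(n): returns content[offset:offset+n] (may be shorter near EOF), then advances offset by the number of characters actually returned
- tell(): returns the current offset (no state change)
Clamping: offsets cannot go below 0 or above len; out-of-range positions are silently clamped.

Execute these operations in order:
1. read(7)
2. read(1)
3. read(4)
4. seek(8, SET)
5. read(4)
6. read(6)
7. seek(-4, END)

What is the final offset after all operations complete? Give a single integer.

After 1 (read(7)): returned 'O3OV5ZF', offset=7
After 2 (read(1)): returned 'A', offset=8
After 3 (read(4)): returned 'DAF3', offset=12
After 4 (seek(8, SET)): offset=8
After 5 (read(4)): returned 'DAF3', offset=12
After 6 (read(6)): returned 'XMW', offset=15
After 7 (seek(-4, END)): offset=11

Answer: 11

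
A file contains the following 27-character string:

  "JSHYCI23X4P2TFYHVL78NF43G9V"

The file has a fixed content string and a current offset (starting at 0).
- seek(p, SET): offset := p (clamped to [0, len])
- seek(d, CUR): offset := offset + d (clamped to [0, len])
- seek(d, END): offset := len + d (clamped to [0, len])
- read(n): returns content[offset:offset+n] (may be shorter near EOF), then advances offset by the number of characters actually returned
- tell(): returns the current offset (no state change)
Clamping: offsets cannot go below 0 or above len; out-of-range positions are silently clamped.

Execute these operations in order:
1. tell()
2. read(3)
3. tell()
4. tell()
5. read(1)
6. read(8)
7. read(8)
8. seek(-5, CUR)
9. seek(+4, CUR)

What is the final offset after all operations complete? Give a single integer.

After 1 (tell()): offset=0
After 2 (read(3)): returned 'JSH', offset=3
After 3 (tell()): offset=3
After 4 (tell()): offset=3
After 5 (read(1)): returned 'Y', offset=4
After 6 (read(8)): returned 'CI23X4P2', offset=12
After 7 (read(8)): returned 'TFYHVL78', offset=20
After 8 (seek(-5, CUR)): offset=15
After 9 (seek(+4, CUR)): offset=19

Answer: 19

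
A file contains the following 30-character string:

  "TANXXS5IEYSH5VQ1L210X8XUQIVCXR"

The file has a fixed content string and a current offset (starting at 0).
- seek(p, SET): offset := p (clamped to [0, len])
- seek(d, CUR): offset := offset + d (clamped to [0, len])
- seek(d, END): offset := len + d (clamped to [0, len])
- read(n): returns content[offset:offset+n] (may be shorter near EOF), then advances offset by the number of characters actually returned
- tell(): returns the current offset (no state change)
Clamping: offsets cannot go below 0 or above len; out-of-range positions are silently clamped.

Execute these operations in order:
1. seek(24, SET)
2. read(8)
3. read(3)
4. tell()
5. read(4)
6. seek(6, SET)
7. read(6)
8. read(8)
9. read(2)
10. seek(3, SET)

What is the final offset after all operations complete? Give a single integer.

Answer: 3

Derivation:
After 1 (seek(24, SET)): offset=24
After 2 (read(8)): returned 'QIVCXR', offset=30
After 3 (read(3)): returned '', offset=30
After 4 (tell()): offset=30
After 5 (read(4)): returned '', offset=30
After 6 (seek(6, SET)): offset=6
After 7 (read(6)): returned '5IEYSH', offset=12
After 8 (read(8)): returned '5VQ1L210', offset=20
After 9 (read(2)): returned 'X8', offset=22
After 10 (seek(3, SET)): offset=3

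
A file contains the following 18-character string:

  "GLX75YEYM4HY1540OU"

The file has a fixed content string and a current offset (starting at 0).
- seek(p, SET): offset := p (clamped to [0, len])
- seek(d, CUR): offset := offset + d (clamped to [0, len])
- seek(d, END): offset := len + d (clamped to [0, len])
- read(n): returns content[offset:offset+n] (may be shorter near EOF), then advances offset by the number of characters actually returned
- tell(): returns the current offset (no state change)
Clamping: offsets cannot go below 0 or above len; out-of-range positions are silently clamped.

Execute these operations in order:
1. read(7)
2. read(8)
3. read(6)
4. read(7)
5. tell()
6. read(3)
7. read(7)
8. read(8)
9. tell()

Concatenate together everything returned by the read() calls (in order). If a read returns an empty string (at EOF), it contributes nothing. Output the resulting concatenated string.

Answer: GLX75YEYM4HY1540OU

Derivation:
After 1 (read(7)): returned 'GLX75YE', offset=7
After 2 (read(8)): returned 'YM4HY154', offset=15
After 3 (read(6)): returned '0OU', offset=18
After 4 (read(7)): returned '', offset=18
After 5 (tell()): offset=18
After 6 (read(3)): returned '', offset=18
After 7 (read(7)): returned '', offset=18
After 8 (read(8)): returned '', offset=18
After 9 (tell()): offset=18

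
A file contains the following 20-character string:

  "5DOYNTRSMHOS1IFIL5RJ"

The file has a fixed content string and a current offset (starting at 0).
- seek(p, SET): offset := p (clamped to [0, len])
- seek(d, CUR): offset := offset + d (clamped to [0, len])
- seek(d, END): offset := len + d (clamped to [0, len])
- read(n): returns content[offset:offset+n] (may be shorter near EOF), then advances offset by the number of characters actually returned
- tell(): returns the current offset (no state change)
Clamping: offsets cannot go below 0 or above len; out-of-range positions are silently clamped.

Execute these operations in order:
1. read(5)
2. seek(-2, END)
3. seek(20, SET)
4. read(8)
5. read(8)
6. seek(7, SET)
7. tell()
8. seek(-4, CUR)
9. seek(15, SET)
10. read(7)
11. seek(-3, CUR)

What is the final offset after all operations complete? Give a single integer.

Answer: 17

Derivation:
After 1 (read(5)): returned '5DOYN', offset=5
After 2 (seek(-2, END)): offset=18
After 3 (seek(20, SET)): offset=20
After 4 (read(8)): returned '', offset=20
After 5 (read(8)): returned '', offset=20
After 6 (seek(7, SET)): offset=7
After 7 (tell()): offset=7
After 8 (seek(-4, CUR)): offset=3
After 9 (seek(15, SET)): offset=15
After 10 (read(7)): returned 'IL5RJ', offset=20
After 11 (seek(-3, CUR)): offset=17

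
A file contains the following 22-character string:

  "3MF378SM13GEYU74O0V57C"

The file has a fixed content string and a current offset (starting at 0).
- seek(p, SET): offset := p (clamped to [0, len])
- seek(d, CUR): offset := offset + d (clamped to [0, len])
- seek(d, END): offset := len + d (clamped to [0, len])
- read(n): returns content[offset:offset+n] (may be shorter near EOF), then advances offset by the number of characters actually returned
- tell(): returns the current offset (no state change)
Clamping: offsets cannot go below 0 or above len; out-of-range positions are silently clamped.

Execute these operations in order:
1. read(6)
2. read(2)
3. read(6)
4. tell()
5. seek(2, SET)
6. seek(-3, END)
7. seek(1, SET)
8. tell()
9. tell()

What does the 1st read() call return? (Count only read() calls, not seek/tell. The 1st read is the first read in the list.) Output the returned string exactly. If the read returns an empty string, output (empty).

After 1 (read(6)): returned '3MF378', offset=6
After 2 (read(2)): returned 'SM', offset=8
After 3 (read(6)): returned '13GEYU', offset=14
After 4 (tell()): offset=14
After 5 (seek(2, SET)): offset=2
After 6 (seek(-3, END)): offset=19
After 7 (seek(1, SET)): offset=1
After 8 (tell()): offset=1
After 9 (tell()): offset=1

Answer: 3MF378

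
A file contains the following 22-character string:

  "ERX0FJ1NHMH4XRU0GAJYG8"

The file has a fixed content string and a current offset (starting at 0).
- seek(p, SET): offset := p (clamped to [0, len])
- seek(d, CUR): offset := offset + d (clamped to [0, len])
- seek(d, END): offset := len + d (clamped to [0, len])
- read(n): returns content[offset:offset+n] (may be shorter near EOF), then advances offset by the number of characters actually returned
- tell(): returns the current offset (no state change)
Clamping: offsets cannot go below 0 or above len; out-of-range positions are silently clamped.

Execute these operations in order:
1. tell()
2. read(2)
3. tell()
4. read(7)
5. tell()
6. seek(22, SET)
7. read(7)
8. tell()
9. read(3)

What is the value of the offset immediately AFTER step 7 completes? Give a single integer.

After 1 (tell()): offset=0
After 2 (read(2)): returned 'ER', offset=2
After 3 (tell()): offset=2
After 4 (read(7)): returned 'X0FJ1NH', offset=9
After 5 (tell()): offset=9
After 6 (seek(22, SET)): offset=22
After 7 (read(7)): returned '', offset=22

Answer: 22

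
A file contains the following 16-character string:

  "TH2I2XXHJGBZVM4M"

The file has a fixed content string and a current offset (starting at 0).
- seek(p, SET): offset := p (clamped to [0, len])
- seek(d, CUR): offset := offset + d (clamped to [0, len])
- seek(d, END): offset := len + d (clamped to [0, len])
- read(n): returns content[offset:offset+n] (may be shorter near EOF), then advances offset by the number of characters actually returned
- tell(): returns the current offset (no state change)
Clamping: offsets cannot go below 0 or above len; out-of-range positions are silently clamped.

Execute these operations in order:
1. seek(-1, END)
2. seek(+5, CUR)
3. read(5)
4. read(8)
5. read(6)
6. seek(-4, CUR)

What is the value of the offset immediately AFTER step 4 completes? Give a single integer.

After 1 (seek(-1, END)): offset=15
After 2 (seek(+5, CUR)): offset=16
After 3 (read(5)): returned '', offset=16
After 4 (read(8)): returned '', offset=16

Answer: 16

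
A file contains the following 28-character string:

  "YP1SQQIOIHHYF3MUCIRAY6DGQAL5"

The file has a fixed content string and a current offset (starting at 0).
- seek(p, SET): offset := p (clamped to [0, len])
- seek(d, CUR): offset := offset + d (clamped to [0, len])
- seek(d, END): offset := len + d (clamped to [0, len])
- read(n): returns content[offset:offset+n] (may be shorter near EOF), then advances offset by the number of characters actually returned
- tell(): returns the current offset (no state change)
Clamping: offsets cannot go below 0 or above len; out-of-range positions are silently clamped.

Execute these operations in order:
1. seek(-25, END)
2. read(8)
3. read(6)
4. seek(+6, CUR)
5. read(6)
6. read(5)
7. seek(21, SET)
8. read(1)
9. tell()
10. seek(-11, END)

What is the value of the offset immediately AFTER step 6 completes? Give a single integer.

Answer: 28

Derivation:
After 1 (seek(-25, END)): offset=3
After 2 (read(8)): returned 'SQQIOIHH', offset=11
After 3 (read(6)): returned 'YF3MUC', offset=17
After 4 (seek(+6, CUR)): offset=23
After 5 (read(6)): returned 'GQAL5', offset=28
After 6 (read(5)): returned '', offset=28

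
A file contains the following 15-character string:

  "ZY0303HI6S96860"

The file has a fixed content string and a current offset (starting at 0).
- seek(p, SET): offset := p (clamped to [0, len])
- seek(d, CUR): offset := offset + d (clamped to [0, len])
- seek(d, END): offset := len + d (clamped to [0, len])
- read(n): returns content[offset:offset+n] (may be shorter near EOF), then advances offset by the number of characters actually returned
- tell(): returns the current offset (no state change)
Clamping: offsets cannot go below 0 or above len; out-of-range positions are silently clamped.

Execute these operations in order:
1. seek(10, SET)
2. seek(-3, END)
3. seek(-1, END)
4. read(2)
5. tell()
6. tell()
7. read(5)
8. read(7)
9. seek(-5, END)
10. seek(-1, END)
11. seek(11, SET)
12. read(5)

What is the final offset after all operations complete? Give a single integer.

After 1 (seek(10, SET)): offset=10
After 2 (seek(-3, END)): offset=12
After 3 (seek(-1, END)): offset=14
After 4 (read(2)): returned '0', offset=15
After 5 (tell()): offset=15
After 6 (tell()): offset=15
After 7 (read(5)): returned '', offset=15
After 8 (read(7)): returned '', offset=15
After 9 (seek(-5, END)): offset=10
After 10 (seek(-1, END)): offset=14
After 11 (seek(11, SET)): offset=11
After 12 (read(5)): returned '6860', offset=15

Answer: 15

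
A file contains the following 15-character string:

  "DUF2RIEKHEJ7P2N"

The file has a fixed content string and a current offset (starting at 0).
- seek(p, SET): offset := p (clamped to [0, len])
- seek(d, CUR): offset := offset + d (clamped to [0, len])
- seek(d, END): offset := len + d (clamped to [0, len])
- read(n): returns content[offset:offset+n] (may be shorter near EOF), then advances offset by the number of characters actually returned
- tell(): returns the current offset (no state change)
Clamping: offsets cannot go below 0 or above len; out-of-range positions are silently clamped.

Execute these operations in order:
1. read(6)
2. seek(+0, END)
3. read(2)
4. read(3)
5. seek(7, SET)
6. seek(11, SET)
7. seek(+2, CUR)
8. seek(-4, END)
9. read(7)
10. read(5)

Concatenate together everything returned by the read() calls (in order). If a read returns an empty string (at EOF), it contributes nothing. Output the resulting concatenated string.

Answer: DUF2RI7P2N

Derivation:
After 1 (read(6)): returned 'DUF2RI', offset=6
After 2 (seek(+0, END)): offset=15
After 3 (read(2)): returned '', offset=15
After 4 (read(3)): returned '', offset=15
After 5 (seek(7, SET)): offset=7
After 6 (seek(11, SET)): offset=11
After 7 (seek(+2, CUR)): offset=13
After 8 (seek(-4, END)): offset=11
After 9 (read(7)): returned '7P2N', offset=15
After 10 (read(5)): returned '', offset=15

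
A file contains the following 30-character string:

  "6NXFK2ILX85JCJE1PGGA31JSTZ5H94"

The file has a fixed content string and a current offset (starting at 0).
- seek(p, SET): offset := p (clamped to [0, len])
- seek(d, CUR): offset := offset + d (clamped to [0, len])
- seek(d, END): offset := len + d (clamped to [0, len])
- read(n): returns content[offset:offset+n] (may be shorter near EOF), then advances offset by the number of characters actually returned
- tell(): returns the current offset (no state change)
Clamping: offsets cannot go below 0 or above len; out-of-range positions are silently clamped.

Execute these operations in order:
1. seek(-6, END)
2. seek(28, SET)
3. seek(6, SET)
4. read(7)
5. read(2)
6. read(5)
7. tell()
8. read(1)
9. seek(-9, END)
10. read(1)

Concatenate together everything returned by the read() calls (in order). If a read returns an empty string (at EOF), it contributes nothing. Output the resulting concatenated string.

Answer: ILX85JCJE1PGGA31

Derivation:
After 1 (seek(-6, END)): offset=24
After 2 (seek(28, SET)): offset=28
After 3 (seek(6, SET)): offset=6
After 4 (read(7)): returned 'ILX85JC', offset=13
After 5 (read(2)): returned 'JE', offset=15
After 6 (read(5)): returned '1PGGA', offset=20
After 7 (tell()): offset=20
After 8 (read(1)): returned '3', offset=21
After 9 (seek(-9, END)): offset=21
After 10 (read(1)): returned '1', offset=22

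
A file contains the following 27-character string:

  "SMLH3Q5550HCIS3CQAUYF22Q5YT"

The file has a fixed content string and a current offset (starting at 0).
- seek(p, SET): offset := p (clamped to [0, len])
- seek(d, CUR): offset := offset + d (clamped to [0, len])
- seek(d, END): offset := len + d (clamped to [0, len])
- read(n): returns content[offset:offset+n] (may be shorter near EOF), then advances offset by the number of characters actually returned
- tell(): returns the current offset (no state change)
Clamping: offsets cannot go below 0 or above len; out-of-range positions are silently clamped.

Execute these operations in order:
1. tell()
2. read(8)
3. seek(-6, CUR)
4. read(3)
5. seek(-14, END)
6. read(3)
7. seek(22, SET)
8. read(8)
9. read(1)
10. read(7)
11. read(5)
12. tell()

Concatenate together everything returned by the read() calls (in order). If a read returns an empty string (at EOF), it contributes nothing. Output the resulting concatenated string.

Answer: SMLH3Q55LH3S3C2Q5YT

Derivation:
After 1 (tell()): offset=0
After 2 (read(8)): returned 'SMLH3Q55', offset=8
After 3 (seek(-6, CUR)): offset=2
After 4 (read(3)): returned 'LH3', offset=5
After 5 (seek(-14, END)): offset=13
After 6 (read(3)): returned 'S3C', offset=16
After 7 (seek(22, SET)): offset=22
After 8 (read(8)): returned '2Q5YT', offset=27
After 9 (read(1)): returned '', offset=27
After 10 (read(7)): returned '', offset=27
After 11 (read(5)): returned '', offset=27
After 12 (tell()): offset=27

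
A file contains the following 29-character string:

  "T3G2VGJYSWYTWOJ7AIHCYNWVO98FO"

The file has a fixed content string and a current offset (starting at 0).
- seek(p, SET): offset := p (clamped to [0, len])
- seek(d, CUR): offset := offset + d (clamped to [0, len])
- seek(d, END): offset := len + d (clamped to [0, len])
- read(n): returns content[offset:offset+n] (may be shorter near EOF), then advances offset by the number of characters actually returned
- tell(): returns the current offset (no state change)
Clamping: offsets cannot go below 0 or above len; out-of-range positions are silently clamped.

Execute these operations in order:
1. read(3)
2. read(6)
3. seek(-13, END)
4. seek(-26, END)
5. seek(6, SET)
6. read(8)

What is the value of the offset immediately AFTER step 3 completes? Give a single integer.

Answer: 16

Derivation:
After 1 (read(3)): returned 'T3G', offset=3
After 2 (read(6)): returned '2VGJYS', offset=9
After 3 (seek(-13, END)): offset=16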